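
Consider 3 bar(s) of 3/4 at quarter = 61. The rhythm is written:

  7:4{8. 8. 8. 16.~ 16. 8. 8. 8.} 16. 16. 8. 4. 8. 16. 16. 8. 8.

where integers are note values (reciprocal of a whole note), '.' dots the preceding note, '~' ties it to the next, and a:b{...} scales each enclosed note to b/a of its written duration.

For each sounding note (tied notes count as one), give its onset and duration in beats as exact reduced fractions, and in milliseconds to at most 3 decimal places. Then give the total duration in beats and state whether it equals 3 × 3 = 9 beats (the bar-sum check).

1) 0.0ms=0b +421.546ms=3/7b
2) 421.546ms=3/7b +421.546ms=3/7b
3) 843.091ms=6/7b +421.546ms=3/7b
4) 1264.637ms=9/7b +421.546ms=3/7b
5) 1686.183ms=12/7b +421.546ms=3/7b
6) 2107.728ms=15/7b +421.546ms=3/7b
7) 2529.274ms=18/7b +421.546ms=3/7b
8) 2950.82ms=3b +368.852ms=3/8b
9) 3319.672ms=27/8b +368.852ms=3/8b
10) 3688.525ms=15/4b +737.705ms=3/4b
11) 4426.23ms=9/2b +1475.41ms=3/2b
12) 5901.639ms=6b +737.705ms=3/4b
13) 6639.344ms=27/4b +368.852ms=3/8b
14) 7008.197ms=57/8b +368.852ms=3/8b
15) 7377.049ms=15/2b +737.705ms=3/4b
16) 8114.754ms=33/4b +737.705ms=3/4b
Σ=9b of 9 (61bpm 3/4) — PASS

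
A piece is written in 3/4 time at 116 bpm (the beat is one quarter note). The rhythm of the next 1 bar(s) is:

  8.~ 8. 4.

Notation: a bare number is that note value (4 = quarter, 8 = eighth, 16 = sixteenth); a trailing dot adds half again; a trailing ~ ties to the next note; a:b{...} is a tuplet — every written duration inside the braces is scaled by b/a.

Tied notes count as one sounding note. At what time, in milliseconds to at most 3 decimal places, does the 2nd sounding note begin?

note 2 onset = 3/2b = 775.862ms

1. 0.0ms @ 0 + 775.862ms (3/2)
2. 775.862ms @ 3/2 + 775.862ms (3/2)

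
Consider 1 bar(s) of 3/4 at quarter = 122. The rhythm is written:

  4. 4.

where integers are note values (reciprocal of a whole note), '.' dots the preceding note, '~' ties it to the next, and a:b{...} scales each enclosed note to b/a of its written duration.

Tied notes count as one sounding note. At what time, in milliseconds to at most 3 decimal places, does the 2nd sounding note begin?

1. 0.0ms @ 0 + 737.705ms (3/2)
2. 737.705ms @ 3/2 + 737.705ms (3/2)

note 2 onset = 3/2b = 737.705ms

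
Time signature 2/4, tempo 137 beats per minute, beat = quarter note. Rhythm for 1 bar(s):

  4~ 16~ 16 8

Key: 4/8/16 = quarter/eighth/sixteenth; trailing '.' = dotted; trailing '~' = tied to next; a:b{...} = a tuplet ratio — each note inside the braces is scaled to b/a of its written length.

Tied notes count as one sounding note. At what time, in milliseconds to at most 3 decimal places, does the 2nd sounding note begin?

note 2 onset = 3/2b = 656.934ms

1. 0.0ms @ 0 + 656.934ms (3/2)
2. 656.934ms @ 3/2 + 218.978ms (1/2)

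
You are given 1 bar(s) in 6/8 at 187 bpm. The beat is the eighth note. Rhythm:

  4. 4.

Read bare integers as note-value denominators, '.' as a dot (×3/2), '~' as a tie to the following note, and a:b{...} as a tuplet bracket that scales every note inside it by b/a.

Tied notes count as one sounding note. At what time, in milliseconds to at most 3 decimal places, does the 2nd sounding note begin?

note 2 onset = 3b = 962.567ms

1. 0.0ms @ 0 + 962.567ms (3)
2. 962.567ms @ 3 + 962.567ms (3)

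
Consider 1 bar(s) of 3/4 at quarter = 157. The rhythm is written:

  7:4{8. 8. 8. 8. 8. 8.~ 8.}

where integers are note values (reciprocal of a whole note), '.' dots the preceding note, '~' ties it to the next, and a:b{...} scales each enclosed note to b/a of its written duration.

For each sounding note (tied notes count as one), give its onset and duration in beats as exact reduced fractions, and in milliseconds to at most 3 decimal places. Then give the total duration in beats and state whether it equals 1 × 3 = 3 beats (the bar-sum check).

1) 0.0ms=0b +163.785ms=3/7b
2) 163.785ms=3/7b +163.785ms=3/7b
3) 327.571ms=6/7b +163.785ms=3/7b
4) 491.356ms=9/7b +163.785ms=3/7b
5) 655.141ms=12/7b +163.785ms=3/7b
6) 818.926ms=15/7b +327.571ms=6/7b
Σ=3b of 3 (157bpm 3/4) — PASS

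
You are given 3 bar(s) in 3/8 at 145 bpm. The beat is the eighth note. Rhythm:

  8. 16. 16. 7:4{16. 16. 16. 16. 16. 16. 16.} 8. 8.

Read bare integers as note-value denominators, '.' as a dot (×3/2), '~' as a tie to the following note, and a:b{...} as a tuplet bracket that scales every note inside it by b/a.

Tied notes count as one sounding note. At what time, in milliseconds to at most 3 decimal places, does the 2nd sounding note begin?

note 2 onset = 3/2b = 620.69ms

1. 0.0ms @ 0 + 620.69ms (3/2)
2. 620.69ms @ 3/2 + 310.345ms (3/4)
3. 931.034ms @ 9/4 + 310.345ms (3/4)
4. 1241.379ms @ 3 + 177.34ms (3/7)
5. 1418.719ms @ 24/7 + 177.34ms (3/7)
6. 1596.059ms @ 27/7 + 177.34ms (3/7)
7. 1773.399ms @ 30/7 + 177.34ms (3/7)
8. 1950.739ms @ 33/7 + 177.34ms (3/7)
9. 2128.079ms @ 36/7 + 177.34ms (3/7)
10. 2305.419ms @ 39/7 + 177.34ms (3/7)
11. 2482.759ms @ 6 + 620.69ms (3/2)
12. 3103.448ms @ 15/2 + 620.69ms (3/2)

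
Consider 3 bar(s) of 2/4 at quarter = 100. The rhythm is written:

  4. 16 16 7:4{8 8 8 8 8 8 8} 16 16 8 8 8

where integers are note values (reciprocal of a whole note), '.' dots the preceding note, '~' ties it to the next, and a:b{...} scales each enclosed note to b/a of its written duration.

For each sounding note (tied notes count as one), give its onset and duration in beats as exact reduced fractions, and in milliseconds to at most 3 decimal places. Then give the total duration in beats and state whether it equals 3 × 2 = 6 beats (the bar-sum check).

1) 0.0ms=0b +900.0ms=3/2b
2) 900.0ms=3/2b +150.0ms=1/4b
3) 1050.0ms=7/4b +150.0ms=1/4b
4) 1200.0ms=2b +171.429ms=2/7b
5) 1371.429ms=16/7b +171.429ms=2/7b
6) 1542.857ms=18/7b +171.429ms=2/7b
7) 1714.286ms=20/7b +171.429ms=2/7b
8) 1885.714ms=22/7b +171.429ms=2/7b
9) 2057.143ms=24/7b +171.429ms=2/7b
10) 2228.571ms=26/7b +171.429ms=2/7b
11) 2400.0ms=4b +150.0ms=1/4b
12) 2550.0ms=17/4b +150.0ms=1/4b
13) 2700.0ms=9/2b +300.0ms=1/2b
14) 3000.0ms=5b +300.0ms=1/2b
15) 3300.0ms=11/2b +300.0ms=1/2b
Σ=6b of 6 (100bpm 2/4) — PASS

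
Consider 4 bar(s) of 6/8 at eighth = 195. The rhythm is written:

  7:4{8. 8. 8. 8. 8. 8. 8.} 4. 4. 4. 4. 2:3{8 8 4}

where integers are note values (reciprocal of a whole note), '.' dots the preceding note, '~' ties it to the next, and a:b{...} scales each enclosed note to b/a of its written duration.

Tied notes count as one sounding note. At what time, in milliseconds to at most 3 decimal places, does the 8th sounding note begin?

1. 0.0ms @ 0 + 263.736ms (6/7)
2. 263.736ms @ 6/7 + 263.736ms (6/7)
3. 527.473ms @ 12/7 + 263.736ms (6/7)
4. 791.209ms @ 18/7 + 263.736ms (6/7)
5. 1054.945ms @ 24/7 + 263.736ms (6/7)
6. 1318.681ms @ 30/7 + 263.736ms (6/7)
7. 1582.418ms @ 36/7 + 263.736ms (6/7)
8. 1846.154ms @ 6 + 923.077ms (3)
9. 2769.231ms @ 9 + 923.077ms (3)
10. 3692.308ms @ 12 + 923.077ms (3)
11. 4615.385ms @ 15 + 923.077ms (3)
12. 5538.462ms @ 18 + 461.538ms (3/2)
13. 6000.0ms @ 39/2 + 461.538ms (3/2)
14. 6461.538ms @ 21 + 923.077ms (3)

note 8 onset = 6b = 1846.154ms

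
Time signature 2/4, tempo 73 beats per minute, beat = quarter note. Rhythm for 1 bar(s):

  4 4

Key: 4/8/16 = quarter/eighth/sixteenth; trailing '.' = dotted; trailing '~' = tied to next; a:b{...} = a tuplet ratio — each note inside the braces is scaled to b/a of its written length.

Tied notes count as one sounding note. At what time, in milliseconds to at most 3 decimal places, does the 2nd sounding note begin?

note 2 onset = 1b = 821.918ms

1. 0.0ms @ 0 + 821.918ms (1)
2. 821.918ms @ 1 + 821.918ms (1)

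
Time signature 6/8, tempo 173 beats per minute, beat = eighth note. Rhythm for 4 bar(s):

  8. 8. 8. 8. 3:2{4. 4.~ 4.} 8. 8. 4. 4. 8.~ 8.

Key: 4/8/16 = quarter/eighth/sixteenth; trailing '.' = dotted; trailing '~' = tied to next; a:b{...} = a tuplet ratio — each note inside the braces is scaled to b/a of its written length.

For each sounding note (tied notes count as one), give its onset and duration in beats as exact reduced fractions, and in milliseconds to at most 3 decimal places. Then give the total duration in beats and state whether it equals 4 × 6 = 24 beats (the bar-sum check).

1) 0.0ms=0b +520.231ms=3/2b
2) 520.231ms=3/2b +520.231ms=3/2b
3) 1040.462ms=3b +520.231ms=3/2b
4) 1560.694ms=9/2b +520.231ms=3/2b
5) 2080.925ms=6b +693.642ms=2b
6) 2774.566ms=8b +1387.283ms=4b
7) 4161.85ms=12b +520.231ms=3/2b
8) 4682.081ms=27/2b +520.231ms=3/2b
9) 5202.312ms=15b +1040.462ms=3b
10) 6242.775ms=18b +1040.462ms=3b
11) 7283.237ms=21b +1040.462ms=3b
Σ=24b of 24 (173bpm 6/8) — PASS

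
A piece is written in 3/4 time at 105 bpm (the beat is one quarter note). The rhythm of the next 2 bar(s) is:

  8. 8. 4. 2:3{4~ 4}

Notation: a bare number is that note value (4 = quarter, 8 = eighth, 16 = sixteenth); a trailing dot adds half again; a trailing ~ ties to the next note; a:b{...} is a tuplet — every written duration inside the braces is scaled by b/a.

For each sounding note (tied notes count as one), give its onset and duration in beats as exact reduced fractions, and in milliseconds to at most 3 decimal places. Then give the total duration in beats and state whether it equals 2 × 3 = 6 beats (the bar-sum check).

1) 0.0ms=0b +428.571ms=3/4b
2) 428.571ms=3/4b +428.571ms=3/4b
3) 857.143ms=3/2b +857.143ms=3/2b
4) 1714.286ms=3b +1714.286ms=3b
Σ=6b of 6 (105bpm 3/4) — PASS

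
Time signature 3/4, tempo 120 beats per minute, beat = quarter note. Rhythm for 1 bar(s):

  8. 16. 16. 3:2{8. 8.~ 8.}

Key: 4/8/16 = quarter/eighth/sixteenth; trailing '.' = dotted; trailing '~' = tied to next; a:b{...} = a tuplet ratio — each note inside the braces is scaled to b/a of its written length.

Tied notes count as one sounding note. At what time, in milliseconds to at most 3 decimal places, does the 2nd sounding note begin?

1. 0.0ms @ 0 + 375.0ms (3/4)
2. 375.0ms @ 3/4 + 187.5ms (3/8)
3. 562.5ms @ 9/8 + 187.5ms (3/8)
4. 750.0ms @ 3/2 + 250.0ms (1/2)
5. 1000.0ms @ 2 + 500.0ms (1)

note 2 onset = 3/4b = 375.0ms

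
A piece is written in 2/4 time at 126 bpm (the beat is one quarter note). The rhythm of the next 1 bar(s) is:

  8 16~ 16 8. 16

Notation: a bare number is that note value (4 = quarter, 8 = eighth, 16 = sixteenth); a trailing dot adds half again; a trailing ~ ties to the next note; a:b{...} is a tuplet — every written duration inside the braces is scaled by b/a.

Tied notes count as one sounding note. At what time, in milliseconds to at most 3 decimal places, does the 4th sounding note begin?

note 4 onset = 7/4b = 833.333ms

1. 0.0ms @ 0 + 238.095ms (1/2)
2. 238.095ms @ 1/2 + 238.095ms (1/2)
3. 476.19ms @ 1 + 357.143ms (3/4)
4. 833.333ms @ 7/4 + 119.048ms (1/4)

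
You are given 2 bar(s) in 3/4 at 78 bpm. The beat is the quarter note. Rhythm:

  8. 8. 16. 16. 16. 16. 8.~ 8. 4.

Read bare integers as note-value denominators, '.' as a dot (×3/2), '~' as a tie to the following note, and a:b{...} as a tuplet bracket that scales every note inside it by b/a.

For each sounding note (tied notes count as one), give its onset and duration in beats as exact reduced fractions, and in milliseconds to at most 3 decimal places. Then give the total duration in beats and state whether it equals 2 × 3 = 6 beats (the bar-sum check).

1) 0.0ms=0b +576.923ms=3/4b
2) 576.923ms=3/4b +576.923ms=3/4b
3) 1153.846ms=3/2b +288.462ms=3/8b
4) 1442.308ms=15/8b +288.462ms=3/8b
5) 1730.769ms=9/4b +288.462ms=3/8b
6) 2019.231ms=21/8b +288.462ms=3/8b
7) 2307.692ms=3b +1153.846ms=3/2b
8) 3461.538ms=9/2b +1153.846ms=3/2b
Σ=6b of 6 (78bpm 3/4) — PASS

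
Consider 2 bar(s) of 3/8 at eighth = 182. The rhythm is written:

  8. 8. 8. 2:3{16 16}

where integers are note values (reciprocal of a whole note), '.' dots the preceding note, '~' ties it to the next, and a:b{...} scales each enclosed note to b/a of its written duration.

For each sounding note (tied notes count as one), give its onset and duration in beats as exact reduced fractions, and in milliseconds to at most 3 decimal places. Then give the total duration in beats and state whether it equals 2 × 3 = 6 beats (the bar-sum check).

1) 0.0ms=0b +494.505ms=3/2b
2) 494.505ms=3/2b +494.505ms=3/2b
3) 989.011ms=3b +494.505ms=3/2b
4) 1483.516ms=9/2b +247.253ms=3/4b
5) 1730.769ms=21/4b +247.253ms=3/4b
Σ=6b of 6 (182bpm 3/8) — PASS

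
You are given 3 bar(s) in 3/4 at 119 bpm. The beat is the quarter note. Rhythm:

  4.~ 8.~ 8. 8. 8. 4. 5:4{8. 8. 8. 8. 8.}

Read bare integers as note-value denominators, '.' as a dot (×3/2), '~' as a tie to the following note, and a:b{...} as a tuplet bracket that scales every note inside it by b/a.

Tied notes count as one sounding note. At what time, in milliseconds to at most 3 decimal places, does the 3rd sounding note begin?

1. 0.0ms @ 0 + 1512.605ms (3)
2. 1512.605ms @ 3 + 378.151ms (3/4)
3. 1890.756ms @ 15/4 + 378.151ms (3/4)
4. 2268.908ms @ 9/2 + 756.303ms (3/2)
5. 3025.21ms @ 6 + 302.521ms (3/5)
6. 3327.731ms @ 33/5 + 302.521ms (3/5)
7. 3630.252ms @ 36/5 + 302.521ms (3/5)
8. 3932.773ms @ 39/5 + 302.521ms (3/5)
9. 4235.294ms @ 42/5 + 302.521ms (3/5)

note 3 onset = 15/4b = 1890.756ms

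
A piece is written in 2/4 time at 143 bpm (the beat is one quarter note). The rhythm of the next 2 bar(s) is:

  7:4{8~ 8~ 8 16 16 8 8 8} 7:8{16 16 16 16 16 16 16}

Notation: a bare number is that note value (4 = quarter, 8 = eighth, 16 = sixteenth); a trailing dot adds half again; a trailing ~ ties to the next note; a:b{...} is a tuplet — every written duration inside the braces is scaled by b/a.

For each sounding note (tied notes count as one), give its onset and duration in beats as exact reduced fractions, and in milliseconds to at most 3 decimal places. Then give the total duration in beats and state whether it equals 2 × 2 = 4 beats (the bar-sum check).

1) 0.0ms=0b +359.64ms=6/7b
2) 359.64ms=6/7b +59.94ms=1/7b
3) 419.58ms=1b +59.94ms=1/7b
4) 479.52ms=8/7b +119.88ms=2/7b
5) 599.401ms=10/7b +119.88ms=2/7b
6) 719.281ms=12/7b +119.88ms=2/7b
7) 839.161ms=2b +119.88ms=2/7b
8) 959.041ms=16/7b +119.88ms=2/7b
9) 1078.921ms=18/7b +119.88ms=2/7b
10) 1198.801ms=20/7b +119.88ms=2/7b
11) 1318.681ms=22/7b +119.88ms=2/7b
12) 1438.561ms=24/7b +119.88ms=2/7b
13) 1558.442ms=26/7b +119.88ms=2/7b
Σ=4b of 4 (143bpm 2/4) — PASS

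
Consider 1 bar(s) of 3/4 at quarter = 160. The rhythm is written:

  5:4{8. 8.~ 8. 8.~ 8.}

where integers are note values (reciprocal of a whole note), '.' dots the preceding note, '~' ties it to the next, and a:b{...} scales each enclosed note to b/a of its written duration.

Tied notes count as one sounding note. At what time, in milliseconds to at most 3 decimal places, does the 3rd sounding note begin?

note 3 onset = 9/5b = 675.0ms

1. 0.0ms @ 0 + 225.0ms (3/5)
2. 225.0ms @ 3/5 + 450.0ms (6/5)
3. 675.0ms @ 9/5 + 450.0ms (6/5)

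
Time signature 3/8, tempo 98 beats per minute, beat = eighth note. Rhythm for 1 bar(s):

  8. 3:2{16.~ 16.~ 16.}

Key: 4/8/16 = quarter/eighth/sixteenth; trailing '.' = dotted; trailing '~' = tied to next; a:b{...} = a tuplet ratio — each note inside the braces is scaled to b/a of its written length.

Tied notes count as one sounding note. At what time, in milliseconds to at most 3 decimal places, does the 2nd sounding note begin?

1. 0.0ms @ 0 + 918.367ms (3/2)
2. 918.367ms @ 3/2 + 918.367ms (3/2)

note 2 onset = 3/2b = 918.367ms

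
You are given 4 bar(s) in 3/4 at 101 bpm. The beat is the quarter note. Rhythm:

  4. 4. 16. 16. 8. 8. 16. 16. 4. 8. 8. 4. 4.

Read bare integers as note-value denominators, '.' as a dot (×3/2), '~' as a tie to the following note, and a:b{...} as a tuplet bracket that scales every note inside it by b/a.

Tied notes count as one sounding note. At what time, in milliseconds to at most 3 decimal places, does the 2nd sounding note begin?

note 2 onset = 3/2b = 891.089ms

1. 0.0ms @ 0 + 891.089ms (3/2)
2. 891.089ms @ 3/2 + 891.089ms (3/2)
3. 1782.178ms @ 3 + 222.772ms (3/8)
4. 2004.95ms @ 27/8 + 222.772ms (3/8)
5. 2227.723ms @ 15/4 + 445.545ms (3/4)
6. 2673.267ms @ 9/2 + 445.545ms (3/4)
7. 3118.812ms @ 21/4 + 222.772ms (3/8)
8. 3341.584ms @ 45/8 + 222.772ms (3/8)
9. 3564.356ms @ 6 + 891.089ms (3/2)
10. 4455.446ms @ 15/2 + 445.545ms (3/4)
11. 4900.99ms @ 33/4 + 445.545ms (3/4)
12. 5346.535ms @ 9 + 891.089ms (3/2)
13. 6237.624ms @ 21/2 + 891.089ms (3/2)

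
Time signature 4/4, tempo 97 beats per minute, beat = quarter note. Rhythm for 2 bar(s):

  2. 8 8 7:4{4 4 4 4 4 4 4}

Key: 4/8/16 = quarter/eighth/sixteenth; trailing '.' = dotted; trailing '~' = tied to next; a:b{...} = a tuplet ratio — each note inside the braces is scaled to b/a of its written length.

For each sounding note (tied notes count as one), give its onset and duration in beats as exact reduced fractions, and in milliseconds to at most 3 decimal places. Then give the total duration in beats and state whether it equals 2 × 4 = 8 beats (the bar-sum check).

1) 0.0ms=0b +1855.67ms=3b
2) 1855.67ms=3b +309.278ms=1/2b
3) 2164.948ms=7/2b +309.278ms=1/2b
4) 2474.227ms=4b +353.461ms=4/7b
5) 2827.688ms=32/7b +353.461ms=4/7b
6) 3181.149ms=36/7b +353.461ms=4/7b
7) 3534.61ms=40/7b +353.461ms=4/7b
8) 3888.071ms=44/7b +353.461ms=4/7b
9) 4241.532ms=48/7b +353.461ms=4/7b
10) 4594.993ms=52/7b +353.461ms=4/7b
Σ=8b of 8 (97bpm 4/4) — PASS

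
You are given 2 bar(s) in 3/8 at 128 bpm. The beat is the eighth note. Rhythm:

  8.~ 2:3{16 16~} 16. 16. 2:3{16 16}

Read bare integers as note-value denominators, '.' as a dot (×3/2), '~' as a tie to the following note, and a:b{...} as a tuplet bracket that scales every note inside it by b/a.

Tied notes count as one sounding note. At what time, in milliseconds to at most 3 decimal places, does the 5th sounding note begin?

1. 0.0ms @ 0 + 1054.688ms (9/4)
2. 1054.688ms @ 9/4 + 703.125ms (3/2)
3. 1757.812ms @ 15/4 + 351.562ms (3/4)
4. 2109.375ms @ 9/2 + 351.562ms (3/4)
5. 2460.938ms @ 21/4 + 351.562ms (3/4)

note 5 onset = 21/4b = 2460.938ms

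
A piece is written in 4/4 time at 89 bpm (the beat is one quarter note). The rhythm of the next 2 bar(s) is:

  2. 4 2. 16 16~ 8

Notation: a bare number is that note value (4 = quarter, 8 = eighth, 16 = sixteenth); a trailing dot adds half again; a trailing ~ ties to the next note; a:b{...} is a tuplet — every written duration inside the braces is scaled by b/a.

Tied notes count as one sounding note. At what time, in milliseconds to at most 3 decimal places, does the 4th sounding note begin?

note 4 onset = 7b = 4719.101ms

1. 0.0ms @ 0 + 2022.472ms (3)
2. 2022.472ms @ 3 + 674.157ms (1)
3. 2696.629ms @ 4 + 2022.472ms (3)
4. 4719.101ms @ 7 + 168.539ms (1/4)
5. 4887.64ms @ 29/4 + 505.618ms (3/4)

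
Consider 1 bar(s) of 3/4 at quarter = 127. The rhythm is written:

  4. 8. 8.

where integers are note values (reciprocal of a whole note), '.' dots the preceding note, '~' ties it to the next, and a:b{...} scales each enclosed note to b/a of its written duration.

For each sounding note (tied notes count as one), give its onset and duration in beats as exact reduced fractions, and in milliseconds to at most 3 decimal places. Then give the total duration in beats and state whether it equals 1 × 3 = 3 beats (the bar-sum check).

1) 0.0ms=0b +708.661ms=3/2b
2) 708.661ms=3/2b +354.331ms=3/4b
3) 1062.992ms=9/4b +354.331ms=3/4b
Σ=3b of 3 (127bpm 3/4) — PASS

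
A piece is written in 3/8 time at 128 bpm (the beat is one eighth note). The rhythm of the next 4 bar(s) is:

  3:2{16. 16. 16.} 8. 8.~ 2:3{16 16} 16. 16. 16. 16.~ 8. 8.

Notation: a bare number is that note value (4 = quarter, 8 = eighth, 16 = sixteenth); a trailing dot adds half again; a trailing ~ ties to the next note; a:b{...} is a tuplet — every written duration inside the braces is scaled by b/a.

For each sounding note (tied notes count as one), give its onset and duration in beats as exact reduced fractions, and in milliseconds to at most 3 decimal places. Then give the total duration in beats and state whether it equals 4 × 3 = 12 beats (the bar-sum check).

1) 0.0ms=0b +234.375ms=1/2b
2) 234.375ms=1/2b +234.375ms=1/2b
3) 468.75ms=1b +234.375ms=1/2b
4) 703.125ms=3/2b +703.125ms=3/2b
5) 1406.25ms=3b +1054.688ms=9/4b
6) 2460.938ms=21/4b +351.562ms=3/4b
7) 2812.5ms=6b +351.562ms=3/4b
8) 3164.062ms=27/4b +351.562ms=3/4b
9) 3515.625ms=15/2b +351.562ms=3/4b
10) 3867.188ms=33/4b +1054.688ms=9/4b
11) 4921.875ms=21/2b +703.125ms=3/2b
Σ=12b of 12 (128bpm 3/8) — PASS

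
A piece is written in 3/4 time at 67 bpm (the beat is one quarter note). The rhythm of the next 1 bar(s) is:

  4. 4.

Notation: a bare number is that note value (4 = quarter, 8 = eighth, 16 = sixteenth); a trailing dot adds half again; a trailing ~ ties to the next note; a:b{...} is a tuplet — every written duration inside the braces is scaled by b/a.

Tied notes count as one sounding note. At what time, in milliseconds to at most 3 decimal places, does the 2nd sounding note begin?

note 2 onset = 3/2b = 1343.284ms

1. 0.0ms @ 0 + 1343.284ms (3/2)
2. 1343.284ms @ 3/2 + 1343.284ms (3/2)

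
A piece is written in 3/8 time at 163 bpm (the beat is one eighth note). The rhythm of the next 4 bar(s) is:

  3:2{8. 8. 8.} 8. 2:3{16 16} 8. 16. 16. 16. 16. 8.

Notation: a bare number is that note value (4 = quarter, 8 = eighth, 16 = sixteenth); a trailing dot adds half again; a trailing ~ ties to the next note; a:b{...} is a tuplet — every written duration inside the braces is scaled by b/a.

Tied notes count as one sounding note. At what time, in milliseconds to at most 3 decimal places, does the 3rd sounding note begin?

note 3 onset = 2b = 736.196ms

1. 0.0ms @ 0 + 368.098ms (1)
2. 368.098ms @ 1 + 368.098ms (1)
3. 736.196ms @ 2 + 368.098ms (1)
4. 1104.294ms @ 3 + 552.147ms (3/2)
5. 1656.442ms @ 9/2 + 276.074ms (3/4)
6. 1932.515ms @ 21/4 + 276.074ms (3/4)
7. 2208.589ms @ 6 + 552.147ms (3/2)
8. 2760.736ms @ 15/2 + 276.074ms (3/4)
9. 3036.81ms @ 33/4 + 276.074ms (3/4)
10. 3312.883ms @ 9 + 276.074ms (3/4)
11. 3588.957ms @ 39/4 + 276.074ms (3/4)
12. 3865.031ms @ 21/2 + 552.147ms (3/2)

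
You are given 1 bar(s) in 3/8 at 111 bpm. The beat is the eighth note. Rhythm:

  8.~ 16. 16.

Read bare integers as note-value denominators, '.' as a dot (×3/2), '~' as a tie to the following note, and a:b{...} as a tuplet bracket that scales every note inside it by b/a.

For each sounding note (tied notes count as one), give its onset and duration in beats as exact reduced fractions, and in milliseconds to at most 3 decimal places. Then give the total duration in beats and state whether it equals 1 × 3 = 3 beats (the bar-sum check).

1) 0.0ms=0b +1216.216ms=9/4b
2) 1216.216ms=9/4b +405.405ms=3/4b
Σ=3b of 3 (111bpm 3/8) — PASS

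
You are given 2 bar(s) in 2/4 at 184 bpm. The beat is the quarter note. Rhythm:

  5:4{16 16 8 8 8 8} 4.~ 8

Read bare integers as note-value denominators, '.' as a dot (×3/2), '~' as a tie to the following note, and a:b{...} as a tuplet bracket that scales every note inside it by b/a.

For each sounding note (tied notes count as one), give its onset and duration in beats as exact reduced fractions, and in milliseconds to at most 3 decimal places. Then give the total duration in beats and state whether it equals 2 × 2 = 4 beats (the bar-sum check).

1) 0.0ms=0b +65.217ms=1/5b
2) 65.217ms=1/5b +65.217ms=1/5b
3) 130.435ms=2/5b +130.435ms=2/5b
4) 260.87ms=4/5b +130.435ms=2/5b
5) 391.304ms=6/5b +130.435ms=2/5b
6) 521.739ms=8/5b +130.435ms=2/5b
7) 652.174ms=2b +652.174ms=2b
Σ=4b of 4 (184bpm 2/4) — PASS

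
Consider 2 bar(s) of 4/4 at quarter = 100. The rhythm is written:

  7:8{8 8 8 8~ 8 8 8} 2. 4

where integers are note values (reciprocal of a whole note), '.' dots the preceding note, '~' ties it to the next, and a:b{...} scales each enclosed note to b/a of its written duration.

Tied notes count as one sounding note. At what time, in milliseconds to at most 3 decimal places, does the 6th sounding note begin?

note 6 onset = 24/7b = 2057.143ms

1. 0.0ms @ 0 + 342.857ms (4/7)
2. 342.857ms @ 4/7 + 342.857ms (4/7)
3. 685.714ms @ 8/7 + 342.857ms (4/7)
4. 1028.571ms @ 12/7 + 685.714ms (8/7)
5. 1714.286ms @ 20/7 + 342.857ms (4/7)
6. 2057.143ms @ 24/7 + 342.857ms (4/7)
7. 2400.0ms @ 4 + 1800.0ms (3)
8. 4200.0ms @ 7 + 600.0ms (1)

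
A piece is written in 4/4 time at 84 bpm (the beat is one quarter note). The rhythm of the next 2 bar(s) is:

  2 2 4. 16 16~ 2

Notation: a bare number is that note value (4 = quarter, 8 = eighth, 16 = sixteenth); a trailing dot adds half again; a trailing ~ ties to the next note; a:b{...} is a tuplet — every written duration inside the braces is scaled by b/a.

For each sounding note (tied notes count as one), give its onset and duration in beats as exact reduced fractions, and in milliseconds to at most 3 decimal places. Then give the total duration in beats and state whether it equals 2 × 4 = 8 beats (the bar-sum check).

1) 0.0ms=0b +1428.571ms=2b
2) 1428.571ms=2b +1428.571ms=2b
3) 2857.143ms=4b +1071.429ms=3/2b
4) 3928.571ms=11/2b +178.571ms=1/4b
5) 4107.143ms=23/4b +1607.143ms=9/4b
Σ=8b of 8 (84bpm 4/4) — PASS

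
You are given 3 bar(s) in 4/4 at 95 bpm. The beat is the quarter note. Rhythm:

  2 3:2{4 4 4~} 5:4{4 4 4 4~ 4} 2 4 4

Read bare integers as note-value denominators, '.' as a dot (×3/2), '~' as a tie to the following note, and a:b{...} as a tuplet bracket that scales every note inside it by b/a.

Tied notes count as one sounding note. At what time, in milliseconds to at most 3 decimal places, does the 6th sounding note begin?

1. 0.0ms @ 0 + 1263.158ms (2)
2. 1263.158ms @ 2 + 421.053ms (2/3)
3. 1684.211ms @ 8/3 + 421.053ms (2/3)
4. 2105.263ms @ 10/3 + 926.316ms (22/15)
5. 3031.579ms @ 24/5 + 505.263ms (4/5)
6. 3536.842ms @ 28/5 + 505.263ms (4/5)
7. 4042.105ms @ 32/5 + 1010.526ms (8/5)
8. 5052.632ms @ 8 + 1263.158ms (2)
9. 6315.789ms @ 10 + 631.579ms (1)
10. 6947.368ms @ 11 + 631.579ms (1)

note 6 onset = 28/5b = 3536.842ms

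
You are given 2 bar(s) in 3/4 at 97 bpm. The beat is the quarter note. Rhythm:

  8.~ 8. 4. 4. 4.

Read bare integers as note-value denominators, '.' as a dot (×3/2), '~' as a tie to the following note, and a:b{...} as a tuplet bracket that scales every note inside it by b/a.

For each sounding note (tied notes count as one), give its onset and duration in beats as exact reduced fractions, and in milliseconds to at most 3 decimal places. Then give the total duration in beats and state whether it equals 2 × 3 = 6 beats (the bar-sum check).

1) 0.0ms=0b +927.835ms=3/2b
2) 927.835ms=3/2b +927.835ms=3/2b
3) 1855.67ms=3b +927.835ms=3/2b
4) 2783.505ms=9/2b +927.835ms=3/2b
Σ=6b of 6 (97bpm 3/4) — PASS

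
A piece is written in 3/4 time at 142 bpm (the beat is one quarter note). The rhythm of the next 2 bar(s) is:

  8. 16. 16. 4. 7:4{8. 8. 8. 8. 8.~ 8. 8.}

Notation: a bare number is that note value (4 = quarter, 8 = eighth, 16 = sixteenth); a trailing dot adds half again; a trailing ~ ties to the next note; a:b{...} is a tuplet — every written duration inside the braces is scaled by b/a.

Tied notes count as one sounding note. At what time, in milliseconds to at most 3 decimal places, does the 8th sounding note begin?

note 8 onset = 30/7b = 1810.865ms

1. 0.0ms @ 0 + 316.901ms (3/4)
2. 316.901ms @ 3/4 + 158.451ms (3/8)
3. 475.352ms @ 9/8 + 158.451ms (3/8)
4. 633.803ms @ 3/2 + 633.803ms (3/2)
5. 1267.606ms @ 3 + 181.087ms (3/7)
6. 1448.692ms @ 24/7 + 181.087ms (3/7)
7. 1629.779ms @ 27/7 + 181.087ms (3/7)
8. 1810.865ms @ 30/7 + 181.087ms (3/7)
9. 1991.952ms @ 33/7 + 362.173ms (6/7)
10. 2354.125ms @ 39/7 + 181.087ms (3/7)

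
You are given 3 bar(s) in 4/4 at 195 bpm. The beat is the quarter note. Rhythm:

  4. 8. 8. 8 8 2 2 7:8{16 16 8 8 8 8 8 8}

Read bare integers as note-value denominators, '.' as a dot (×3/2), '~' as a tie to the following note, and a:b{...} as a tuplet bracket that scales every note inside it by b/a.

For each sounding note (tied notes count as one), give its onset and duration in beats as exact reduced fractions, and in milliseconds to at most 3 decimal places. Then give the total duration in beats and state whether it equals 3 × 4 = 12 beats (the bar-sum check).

1) 0.0ms=0b +461.538ms=3/2b
2) 461.538ms=3/2b +230.769ms=3/4b
3) 692.308ms=9/4b +230.769ms=3/4b
4) 923.077ms=3b +153.846ms=1/2b
5) 1076.923ms=7/2b +153.846ms=1/2b
6) 1230.769ms=4b +615.385ms=2b
7) 1846.154ms=6b +615.385ms=2b
8) 2461.538ms=8b +87.912ms=2/7b
9) 2549.451ms=58/7b +87.912ms=2/7b
10) 2637.363ms=60/7b +175.824ms=4/7b
11) 2813.187ms=64/7b +175.824ms=4/7b
12) 2989.011ms=68/7b +175.824ms=4/7b
13) 3164.835ms=72/7b +175.824ms=4/7b
14) 3340.659ms=76/7b +175.824ms=4/7b
15) 3516.484ms=80/7b +175.824ms=4/7b
Σ=12b of 12 (195bpm 4/4) — PASS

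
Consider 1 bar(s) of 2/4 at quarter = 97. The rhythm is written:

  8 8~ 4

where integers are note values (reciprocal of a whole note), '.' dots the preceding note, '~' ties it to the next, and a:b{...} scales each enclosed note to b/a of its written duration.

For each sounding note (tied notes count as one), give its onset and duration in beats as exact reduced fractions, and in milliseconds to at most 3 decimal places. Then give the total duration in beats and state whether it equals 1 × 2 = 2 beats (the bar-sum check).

1) 0.0ms=0b +309.278ms=1/2b
2) 309.278ms=1/2b +927.835ms=3/2b
Σ=2b of 2 (97bpm 2/4) — PASS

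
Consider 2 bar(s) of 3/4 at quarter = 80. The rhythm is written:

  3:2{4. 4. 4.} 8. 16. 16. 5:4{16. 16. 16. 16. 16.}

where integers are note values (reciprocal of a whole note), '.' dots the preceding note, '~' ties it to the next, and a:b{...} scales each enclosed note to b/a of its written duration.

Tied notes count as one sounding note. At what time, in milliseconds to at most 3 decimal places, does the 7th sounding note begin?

1. 0.0ms @ 0 + 750.0ms (1)
2. 750.0ms @ 1 + 750.0ms (1)
3. 1500.0ms @ 2 + 750.0ms (1)
4. 2250.0ms @ 3 + 562.5ms (3/4)
5. 2812.5ms @ 15/4 + 281.25ms (3/8)
6. 3093.75ms @ 33/8 + 281.25ms (3/8)
7. 3375.0ms @ 9/2 + 225.0ms (3/10)
8. 3600.0ms @ 24/5 + 225.0ms (3/10)
9. 3825.0ms @ 51/10 + 225.0ms (3/10)
10. 4050.0ms @ 27/5 + 225.0ms (3/10)
11. 4275.0ms @ 57/10 + 225.0ms (3/10)

note 7 onset = 9/2b = 3375.0ms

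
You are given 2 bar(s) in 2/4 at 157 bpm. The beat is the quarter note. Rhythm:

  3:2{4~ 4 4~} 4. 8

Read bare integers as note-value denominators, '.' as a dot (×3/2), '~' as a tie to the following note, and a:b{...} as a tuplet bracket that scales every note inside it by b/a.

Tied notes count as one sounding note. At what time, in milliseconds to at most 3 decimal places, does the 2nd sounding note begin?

note 2 onset = 4/3b = 509.554ms

1. 0.0ms @ 0 + 509.554ms (4/3)
2. 509.554ms @ 4/3 + 828.025ms (13/6)
3. 1337.58ms @ 7/2 + 191.083ms (1/2)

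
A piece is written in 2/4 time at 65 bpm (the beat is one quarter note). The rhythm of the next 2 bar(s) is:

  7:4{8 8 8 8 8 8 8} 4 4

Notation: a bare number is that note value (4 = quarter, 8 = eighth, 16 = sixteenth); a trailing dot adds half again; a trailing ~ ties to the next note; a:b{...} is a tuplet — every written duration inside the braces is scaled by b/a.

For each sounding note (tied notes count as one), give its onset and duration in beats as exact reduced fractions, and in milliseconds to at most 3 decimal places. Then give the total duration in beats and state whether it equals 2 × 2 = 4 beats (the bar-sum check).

1) 0.0ms=0b +263.736ms=2/7b
2) 263.736ms=2/7b +263.736ms=2/7b
3) 527.473ms=4/7b +263.736ms=2/7b
4) 791.209ms=6/7b +263.736ms=2/7b
5) 1054.945ms=8/7b +263.736ms=2/7b
6) 1318.681ms=10/7b +263.736ms=2/7b
7) 1582.418ms=12/7b +263.736ms=2/7b
8) 1846.154ms=2b +923.077ms=1b
9) 2769.231ms=3b +923.077ms=1b
Σ=4b of 4 (65bpm 2/4) — PASS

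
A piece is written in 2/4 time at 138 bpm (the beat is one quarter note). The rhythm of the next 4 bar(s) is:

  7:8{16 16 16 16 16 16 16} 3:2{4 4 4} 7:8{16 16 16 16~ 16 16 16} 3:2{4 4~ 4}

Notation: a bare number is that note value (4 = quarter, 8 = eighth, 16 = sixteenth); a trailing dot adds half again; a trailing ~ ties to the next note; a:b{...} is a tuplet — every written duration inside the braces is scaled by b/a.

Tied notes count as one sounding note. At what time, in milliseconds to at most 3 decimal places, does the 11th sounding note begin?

1. 0.0ms @ 0 + 124.224ms (2/7)
2. 124.224ms @ 2/7 + 124.224ms (2/7)
3. 248.447ms @ 4/7 + 124.224ms (2/7)
4. 372.671ms @ 6/7 + 124.224ms (2/7)
5. 496.894ms @ 8/7 + 124.224ms (2/7)
6. 621.118ms @ 10/7 + 124.224ms (2/7)
7. 745.342ms @ 12/7 + 124.224ms (2/7)
8. 869.565ms @ 2 + 289.855ms (2/3)
9. 1159.42ms @ 8/3 + 289.855ms (2/3)
10. 1449.275ms @ 10/3 + 289.855ms (2/3)
11. 1739.13ms @ 4 + 124.224ms (2/7)
12. 1863.354ms @ 30/7 + 124.224ms (2/7)
13. 1987.578ms @ 32/7 + 124.224ms (2/7)
14. 2111.801ms @ 34/7 + 248.447ms (4/7)
15. 2360.248ms @ 38/7 + 124.224ms (2/7)
16. 2484.472ms @ 40/7 + 124.224ms (2/7)
17. 2608.696ms @ 6 + 289.855ms (2/3)
18. 2898.551ms @ 20/3 + 579.71ms (4/3)

note 11 onset = 4b = 1739.13ms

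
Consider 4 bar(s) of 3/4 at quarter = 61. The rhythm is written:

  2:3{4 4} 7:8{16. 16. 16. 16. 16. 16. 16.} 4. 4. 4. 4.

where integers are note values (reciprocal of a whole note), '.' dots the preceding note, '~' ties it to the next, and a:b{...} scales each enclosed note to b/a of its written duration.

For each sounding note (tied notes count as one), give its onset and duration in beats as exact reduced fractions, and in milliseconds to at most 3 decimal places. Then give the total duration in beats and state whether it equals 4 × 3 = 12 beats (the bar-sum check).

1) 0.0ms=0b +1475.41ms=3/2b
2) 1475.41ms=3/2b +1475.41ms=3/2b
3) 2950.82ms=3b +421.546ms=3/7b
4) 3372.365ms=24/7b +421.546ms=3/7b
5) 3793.911ms=27/7b +421.546ms=3/7b
6) 4215.457ms=30/7b +421.546ms=3/7b
7) 4637.002ms=33/7b +421.546ms=3/7b
8) 5058.548ms=36/7b +421.546ms=3/7b
9) 5480.094ms=39/7b +421.546ms=3/7b
10) 5901.639ms=6b +1475.41ms=3/2b
11) 7377.049ms=15/2b +1475.41ms=3/2b
12) 8852.459ms=9b +1475.41ms=3/2b
13) 10327.869ms=21/2b +1475.41ms=3/2b
Σ=12b of 12 (61bpm 3/4) — PASS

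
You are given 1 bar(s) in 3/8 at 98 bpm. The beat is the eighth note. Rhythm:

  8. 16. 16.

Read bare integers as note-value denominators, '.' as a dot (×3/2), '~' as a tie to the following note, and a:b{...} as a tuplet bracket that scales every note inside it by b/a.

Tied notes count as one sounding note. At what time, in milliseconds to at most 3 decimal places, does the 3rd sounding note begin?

note 3 onset = 9/4b = 1377.551ms

1. 0.0ms @ 0 + 918.367ms (3/2)
2. 918.367ms @ 3/2 + 459.184ms (3/4)
3. 1377.551ms @ 9/4 + 459.184ms (3/4)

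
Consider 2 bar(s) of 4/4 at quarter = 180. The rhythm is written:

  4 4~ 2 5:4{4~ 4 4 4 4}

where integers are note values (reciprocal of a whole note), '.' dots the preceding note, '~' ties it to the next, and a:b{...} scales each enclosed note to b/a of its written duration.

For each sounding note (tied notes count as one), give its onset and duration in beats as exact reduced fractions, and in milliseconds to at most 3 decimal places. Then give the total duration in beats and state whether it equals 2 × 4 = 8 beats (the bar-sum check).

1) 0.0ms=0b +333.333ms=1b
2) 333.333ms=1b +1000.0ms=3b
3) 1333.333ms=4b +533.333ms=8/5b
4) 1866.667ms=28/5b +266.667ms=4/5b
5) 2133.333ms=32/5b +266.667ms=4/5b
6) 2400.0ms=36/5b +266.667ms=4/5b
Σ=8b of 8 (180bpm 4/4) — PASS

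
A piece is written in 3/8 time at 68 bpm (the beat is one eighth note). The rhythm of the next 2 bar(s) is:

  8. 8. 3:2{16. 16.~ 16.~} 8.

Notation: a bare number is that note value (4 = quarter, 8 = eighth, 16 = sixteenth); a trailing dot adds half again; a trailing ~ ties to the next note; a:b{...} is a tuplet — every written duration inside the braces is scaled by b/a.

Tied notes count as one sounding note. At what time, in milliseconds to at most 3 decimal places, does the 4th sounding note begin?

note 4 onset = 7/2b = 3088.235ms

1. 0.0ms @ 0 + 1323.529ms (3/2)
2. 1323.529ms @ 3/2 + 1323.529ms (3/2)
3. 2647.059ms @ 3 + 441.176ms (1/2)
4. 3088.235ms @ 7/2 + 2205.882ms (5/2)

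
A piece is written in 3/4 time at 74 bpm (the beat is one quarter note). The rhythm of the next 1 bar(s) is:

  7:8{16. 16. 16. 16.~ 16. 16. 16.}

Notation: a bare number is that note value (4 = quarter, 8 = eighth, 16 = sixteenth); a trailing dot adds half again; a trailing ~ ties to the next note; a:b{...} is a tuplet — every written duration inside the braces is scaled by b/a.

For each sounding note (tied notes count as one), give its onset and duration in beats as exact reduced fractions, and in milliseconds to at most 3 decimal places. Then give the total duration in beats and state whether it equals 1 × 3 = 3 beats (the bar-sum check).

1) 0.0ms=0b +347.49ms=3/7b
2) 347.49ms=3/7b +347.49ms=3/7b
3) 694.981ms=6/7b +347.49ms=3/7b
4) 1042.471ms=9/7b +694.981ms=6/7b
5) 1737.452ms=15/7b +347.49ms=3/7b
6) 2084.942ms=18/7b +347.49ms=3/7b
Σ=3b of 3 (74bpm 3/4) — PASS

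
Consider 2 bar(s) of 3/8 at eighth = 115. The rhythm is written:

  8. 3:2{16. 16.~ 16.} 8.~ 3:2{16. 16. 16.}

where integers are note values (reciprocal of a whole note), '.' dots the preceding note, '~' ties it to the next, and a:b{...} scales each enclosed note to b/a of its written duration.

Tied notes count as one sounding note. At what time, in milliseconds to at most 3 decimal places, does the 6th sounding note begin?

1. 0.0ms @ 0 + 782.609ms (3/2)
2. 782.609ms @ 3/2 + 260.87ms (1/2)
3. 1043.478ms @ 2 + 521.739ms (1)
4. 1565.217ms @ 3 + 1043.478ms (2)
5. 2608.696ms @ 5 + 260.87ms (1/2)
6. 2869.565ms @ 11/2 + 260.87ms (1/2)

note 6 onset = 11/2b = 2869.565ms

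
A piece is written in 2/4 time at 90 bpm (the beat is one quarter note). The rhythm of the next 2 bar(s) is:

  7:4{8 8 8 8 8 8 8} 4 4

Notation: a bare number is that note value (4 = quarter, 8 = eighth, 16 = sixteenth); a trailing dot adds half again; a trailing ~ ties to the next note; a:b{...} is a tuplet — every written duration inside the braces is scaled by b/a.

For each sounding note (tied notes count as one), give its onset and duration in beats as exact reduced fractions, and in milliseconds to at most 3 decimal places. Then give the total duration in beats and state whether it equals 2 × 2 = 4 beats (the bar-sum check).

1) 0.0ms=0b +190.476ms=2/7b
2) 190.476ms=2/7b +190.476ms=2/7b
3) 380.952ms=4/7b +190.476ms=2/7b
4) 571.429ms=6/7b +190.476ms=2/7b
5) 761.905ms=8/7b +190.476ms=2/7b
6) 952.381ms=10/7b +190.476ms=2/7b
7) 1142.857ms=12/7b +190.476ms=2/7b
8) 1333.333ms=2b +666.667ms=1b
9) 2000.0ms=3b +666.667ms=1b
Σ=4b of 4 (90bpm 2/4) — PASS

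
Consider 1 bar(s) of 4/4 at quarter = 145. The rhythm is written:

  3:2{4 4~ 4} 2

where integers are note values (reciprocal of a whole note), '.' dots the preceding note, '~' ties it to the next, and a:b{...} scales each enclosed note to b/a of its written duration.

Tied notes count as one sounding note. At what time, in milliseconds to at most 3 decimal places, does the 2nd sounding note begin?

1. 0.0ms @ 0 + 275.862ms (2/3)
2. 275.862ms @ 2/3 + 551.724ms (4/3)
3. 827.586ms @ 2 + 827.586ms (2)

note 2 onset = 2/3b = 275.862ms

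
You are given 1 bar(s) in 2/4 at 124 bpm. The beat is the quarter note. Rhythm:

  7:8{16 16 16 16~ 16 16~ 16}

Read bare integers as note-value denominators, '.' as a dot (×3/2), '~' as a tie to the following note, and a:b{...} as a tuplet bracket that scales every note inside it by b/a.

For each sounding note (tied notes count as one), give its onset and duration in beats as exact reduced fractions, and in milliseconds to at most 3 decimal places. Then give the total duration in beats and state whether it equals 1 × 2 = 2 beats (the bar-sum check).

1) 0.0ms=0b +138.249ms=2/7b
2) 138.249ms=2/7b +138.249ms=2/7b
3) 276.498ms=4/7b +138.249ms=2/7b
4) 414.747ms=6/7b +276.498ms=4/7b
5) 691.244ms=10/7b +276.498ms=4/7b
Σ=2b of 2 (124bpm 2/4) — PASS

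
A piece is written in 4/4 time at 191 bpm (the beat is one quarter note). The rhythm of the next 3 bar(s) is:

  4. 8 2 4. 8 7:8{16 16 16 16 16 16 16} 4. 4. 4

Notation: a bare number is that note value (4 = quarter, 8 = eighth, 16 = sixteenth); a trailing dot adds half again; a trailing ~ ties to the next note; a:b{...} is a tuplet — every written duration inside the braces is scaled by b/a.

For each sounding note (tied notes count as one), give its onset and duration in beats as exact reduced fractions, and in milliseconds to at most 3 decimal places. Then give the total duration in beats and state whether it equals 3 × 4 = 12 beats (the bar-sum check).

1) 0.0ms=0b +471.204ms=3/2b
2) 471.204ms=3/2b +157.068ms=1/2b
3) 628.272ms=2b +628.272ms=2b
4) 1256.545ms=4b +471.204ms=3/2b
5) 1727.749ms=11/2b +157.068ms=1/2b
6) 1884.817ms=6b +89.753ms=2/7b
7) 1974.57ms=44/7b +89.753ms=2/7b
8) 2064.323ms=46/7b +89.753ms=2/7b
9) 2154.076ms=48/7b +89.753ms=2/7b
10) 2243.829ms=50/7b +89.753ms=2/7b
11) 2333.583ms=52/7b +89.753ms=2/7b
12) 2423.336ms=54/7b +89.753ms=2/7b
13) 2513.089ms=8b +471.204ms=3/2b
14) 2984.293ms=19/2b +471.204ms=3/2b
15) 3455.497ms=11b +314.136ms=1b
Σ=12b of 12 (191bpm 4/4) — PASS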